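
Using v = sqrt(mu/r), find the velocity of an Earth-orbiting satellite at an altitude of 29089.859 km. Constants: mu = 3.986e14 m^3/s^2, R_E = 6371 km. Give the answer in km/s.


r = R_E + alt = 6371.0 + 29089.859 = 35460.8590 km = 3.5460859e+07 m
v = sqrt(mu/r) = sqrt(3.986e14 / 3.5460859e+07) = 3352.6948 m/s = 3.3527 km/s

3.3527 km/s


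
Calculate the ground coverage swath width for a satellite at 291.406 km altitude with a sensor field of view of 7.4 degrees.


FOV = 7.4 deg = 0.1291544 rad
swath = 2 * alt * tan(FOV/2) = 2 * 291.406 * tan(0.06457718)
swath = 2 * 291.406 * 0.0646671
swath = 37.6888 km

37.6888 km


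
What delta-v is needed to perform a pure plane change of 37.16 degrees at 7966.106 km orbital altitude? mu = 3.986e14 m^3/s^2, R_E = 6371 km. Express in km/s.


r = 14337.1060 km = 1.4337106e+07 m
V = sqrt(mu/r) = 5272.7587 m/s
di = 37.16 deg = 0.6485644 rad
dV = 2*V*sin(di/2) = 2*5272.7587*sin(0.3242822)
dV = 3360.1019 m/s = 3.3601 km/s

3.3601 km/s


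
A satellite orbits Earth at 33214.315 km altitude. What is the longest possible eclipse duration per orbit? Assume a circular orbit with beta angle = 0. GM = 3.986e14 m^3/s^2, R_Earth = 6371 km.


r = 39585.3150 km
T = 1306.3547 min
Eclipse fraction = arcsin(R_E/r)/pi = arcsin(6371.0000/39585.3150)/pi
= arcsin(0.1609435)/pi = 0.0514537
Eclipse duration = 0.0514537 * 1306.3547 = 67.2168 min

67.2168 minutes


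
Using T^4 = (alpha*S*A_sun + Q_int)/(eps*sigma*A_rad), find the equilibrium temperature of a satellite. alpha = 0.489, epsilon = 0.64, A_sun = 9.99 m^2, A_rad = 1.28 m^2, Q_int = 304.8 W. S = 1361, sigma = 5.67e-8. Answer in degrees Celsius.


Numerator = alpha*S*A_sun + Q_int = 0.489*1361*9.99 + 304.8 = 6953.4347 W
Denominator = eps*sigma*A_rad = 0.64*5.67e-8*1.28 = 4.644864e-08 W/K^4
T^4 = 1.4970158e+11 K^4
T = 622.0232 K = 348.8732 C

348.8732 degrees Celsius


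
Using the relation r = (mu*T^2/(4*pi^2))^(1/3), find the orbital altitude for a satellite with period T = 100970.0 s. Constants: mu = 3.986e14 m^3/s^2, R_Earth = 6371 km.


T = 100970.0 s
r = (mu*T^2/(4*pi^2))^(1/3) = (3.986e14 * 100970.0^2 / (4*pi^2))^(1/3)
r = 4.686559e+07 m = 46865.5901 km
alt = r - R_E = 46865.5901 - 6371 = 40494.5901 km

40494.5901 km


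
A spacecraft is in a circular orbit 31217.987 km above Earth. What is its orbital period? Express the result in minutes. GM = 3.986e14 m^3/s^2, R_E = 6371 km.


r = 37588.9870 km = 3.7588987e+07 m
T = 2*pi*sqrt(r^3/mu) = 2*pi*sqrt(5.311068e+22 / 3.986e14)
T = 72527.4075 s = 1208.7901 min

1208.7901 minutes


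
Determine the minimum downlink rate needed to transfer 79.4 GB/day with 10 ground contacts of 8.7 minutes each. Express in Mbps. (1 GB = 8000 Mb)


total contact time = 10 * 8.7 * 60 = 5220.0000 s
data = 79.4 GB = 635200.0000 Mb
rate = 635200.0000 / 5220.0000 = 121.6858 Mbps

121.6858 Mbps


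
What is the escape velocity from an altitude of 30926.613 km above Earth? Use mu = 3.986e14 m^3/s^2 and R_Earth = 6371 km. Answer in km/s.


r = 6371.0 + 30926.613 = 37297.6130 km = 3.7297613e+07 m
v_esc = sqrt(2*mu/r) = sqrt(2*3.986e14 / 3.7297613e+07)
v_esc = 4623.2047 m/s = 4.6232 km/s

4.6232 km/s


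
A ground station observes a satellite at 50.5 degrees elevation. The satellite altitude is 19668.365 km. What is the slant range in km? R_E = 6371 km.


h = 19668.365 km, el = 50.5 deg
d = -R_E*sin(el) + sqrt((R_E*sin(el))^2 + 2*R_E*h + h^2)
d = -6371.0000*sin(0.8813913) + sqrt((6371.0000*0.7716246)^2 + 2*6371.0000*19668.365 + 19668.365^2)
d = 20806.0742 km

20806.0742 km


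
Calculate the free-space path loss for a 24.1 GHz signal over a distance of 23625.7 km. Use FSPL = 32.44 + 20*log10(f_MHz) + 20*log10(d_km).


f = 24.1 GHz = 24100.0000 MHz
d = 23625.7 km
FSPL = 32.44 + 20*log10(24100.0000) + 20*log10(23625.7)
FSPL = 32.44 + 87.6403 + 87.4677
FSPL = 207.5480 dB

207.5480 dB


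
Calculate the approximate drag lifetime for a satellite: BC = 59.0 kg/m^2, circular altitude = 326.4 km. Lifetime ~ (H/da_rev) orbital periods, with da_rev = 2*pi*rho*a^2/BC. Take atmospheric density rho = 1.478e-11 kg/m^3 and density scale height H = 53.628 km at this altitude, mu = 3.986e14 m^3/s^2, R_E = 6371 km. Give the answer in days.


a = R_E + alt = 6697.4000 km = 6.6974e+06 m
da_rev = 2*pi*rho*a^2/BC = 2*pi*1.478e-11*(6.6974e+06)^2/59.0 = 70.601636 m per revolution
N = H/da_rev = 53628.0000 m / 70.601636 m = 759.5858 revolutions
P = 2*pi*sqrt(a^3/mu) = 5454.6963 s
lifetime = N*P = 759.5858 * 5454.6963 = 4.1433098e+06 s = 47.9550 days

47.9550 days


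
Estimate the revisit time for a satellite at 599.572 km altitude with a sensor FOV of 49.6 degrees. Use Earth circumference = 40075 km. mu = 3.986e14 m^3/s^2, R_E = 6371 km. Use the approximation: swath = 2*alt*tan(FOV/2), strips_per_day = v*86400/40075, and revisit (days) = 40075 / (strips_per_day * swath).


swath = 2*599.572*tan(0.4328417) = 554.0823 km
v = sqrt(mu/r) = 7561.9611 m/s = 7.5620 km/s
strips/day = v*86400/40075 = 7.5620*86400/40075 = 16.3033
coverage/day = strips * swath = 16.3033 * 554.0823 = 9033.3521 km
revisit = 40075 / 9033.3521 = 4.4363 days

4.4363 days


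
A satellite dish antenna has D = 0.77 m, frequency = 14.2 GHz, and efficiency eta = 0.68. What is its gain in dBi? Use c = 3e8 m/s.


lambda = c/f = 3e8 / 1.42e+10 = 0.02112676 m
G = eta*(pi*D/lambda)^2 = 0.68*(pi*0.77/0.02112676)^2
G = 8915.0604 (linear)
G = 10*log10(8915.0604) = 39.5012 dBi

39.5012 dBi


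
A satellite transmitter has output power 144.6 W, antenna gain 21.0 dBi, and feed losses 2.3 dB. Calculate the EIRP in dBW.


Pt = 144.6 W = 21.6017 dBW
EIRP = Pt_dBW + Gt - losses = 21.6017 + 21.0 - 2.3 = 40.3017 dBW

40.3017 dBW


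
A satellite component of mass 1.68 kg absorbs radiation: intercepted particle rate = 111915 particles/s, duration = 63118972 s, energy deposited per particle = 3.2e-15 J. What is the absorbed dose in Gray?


Total energy deposited = rate * time * E_per
  = 111915 * 63118972 * 3.2e-15 = 0.02260467 J
Dose = E_total / mass = 0.02260467 / 1.68
Dose = 0.01345516 Gy

0.0135 Gy


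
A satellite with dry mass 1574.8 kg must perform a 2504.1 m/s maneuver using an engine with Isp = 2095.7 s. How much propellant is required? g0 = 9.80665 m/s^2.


ve = Isp * g0 = 2095.7 * 9.80665 = 20551.796405 m/s
mass ratio = exp(dv/ve) = exp(2504.1/20551.796405) = 1.12957715
m_prop = m_dry * (mr - 1) = 1574.8 * (1.12957715 - 1)
m_prop = 204.0581 kg

204.0581 kg


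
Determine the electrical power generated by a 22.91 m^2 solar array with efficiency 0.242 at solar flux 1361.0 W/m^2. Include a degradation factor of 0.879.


P = area * eta * S * degradation
P = 22.91 * 0.242 * 1361.0 * 0.879
P = 6632.6557 W

6632.6557 W


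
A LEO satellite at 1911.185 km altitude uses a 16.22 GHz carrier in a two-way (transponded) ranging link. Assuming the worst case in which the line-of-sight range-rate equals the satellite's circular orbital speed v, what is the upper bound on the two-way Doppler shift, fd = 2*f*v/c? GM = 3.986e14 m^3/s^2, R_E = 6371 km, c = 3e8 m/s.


r = 8.282185e+06 m
v = sqrt(mu/r) = 6937.3912 m/s (worst-case radial velocity)
f = 16.22 GHz = 1.622e+10 Hz
fd = 2*f*v/c = 2*1.622e+10*6937.3912/3.0e+08
fd = 750163.2325 Hz

750163.2325 Hz


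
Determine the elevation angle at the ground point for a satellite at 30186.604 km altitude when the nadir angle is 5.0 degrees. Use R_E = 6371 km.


r = R_E + alt = 36557.6040 km
Law of sines in the satellite / Earth-center / ground-point triangle:
  sin(nadir)/R_E = sin(90 + el)/r  =>  cos(el) = (r/R_E)*sin(nadir)
cos(el) = (36557.6040 / 6371.0000) * sin(5.0 deg) = 0.5001107
el = arccos(0.5001107) = 59.9927 deg
(Earth-central angle = 90 - nadir - el = 25.0073 deg)

59.9927 degrees


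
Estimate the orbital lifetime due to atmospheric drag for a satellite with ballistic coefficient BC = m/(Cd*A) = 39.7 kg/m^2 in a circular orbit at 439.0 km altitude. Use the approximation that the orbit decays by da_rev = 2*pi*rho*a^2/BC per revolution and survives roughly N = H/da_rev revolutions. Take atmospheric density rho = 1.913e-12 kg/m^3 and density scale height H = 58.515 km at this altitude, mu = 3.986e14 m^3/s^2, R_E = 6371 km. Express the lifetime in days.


a = R_E + alt = 6810.0000 km = 6.81e+06 m
da_rev = 2*pi*rho*a^2/BC = 2*pi*1.913e-12*(6.81e+06)^2/39.7 = 14.041017 m per revolution
N = H/da_rev = 58515.0000 m / 14.041017 m = 4167.4333 revolutions
P = 2*pi*sqrt(a^3/mu) = 5592.8335 s
lifetime = N*P = 4167.4333 * 5592.8335 = 2.330776e+07 s = 269.7657 days

269.7657 days


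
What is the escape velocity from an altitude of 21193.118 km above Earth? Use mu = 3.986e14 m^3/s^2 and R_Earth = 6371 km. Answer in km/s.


r = 6371.0 + 21193.118 = 27564.1180 km = 2.7564118e+07 m
v_esc = sqrt(2*mu/r) = sqrt(2*3.986e14 / 2.7564118e+07)
v_esc = 5377.8860 m/s = 5.3779 km/s

5.3779 km/s


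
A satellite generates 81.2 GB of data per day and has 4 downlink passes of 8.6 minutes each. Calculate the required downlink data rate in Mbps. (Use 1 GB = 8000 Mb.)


total contact time = 4 * 8.6 * 60 = 2064.0000 s
data = 81.2 GB = 649600.0000 Mb
rate = 649600.0000 / 2064.0000 = 314.7287 Mbps

314.7287 Mbps


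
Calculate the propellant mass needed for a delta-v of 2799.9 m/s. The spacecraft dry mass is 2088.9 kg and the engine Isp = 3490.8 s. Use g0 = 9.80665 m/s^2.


ve = Isp * g0 = 3490.8 * 9.80665 = 34233.053820 m/s
mass ratio = exp(dv/ve) = exp(2799.9/34233.053820) = 1.08522721
m_prop = m_dry * (mr - 1) = 2088.9 * (1.08522721 - 1)
m_prop = 178.0311 kg

178.0311 kg


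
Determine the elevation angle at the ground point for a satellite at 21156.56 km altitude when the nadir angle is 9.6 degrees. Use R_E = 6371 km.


r = R_E + alt = 27527.5600 km
Law of sines in the satellite / Earth-center / ground-point triangle:
  sin(nadir)/R_E = sin(90 + el)/r  =>  cos(el) = (r/R_E)*sin(nadir)
cos(el) = (27527.5600 / 6371.0000) * sin(9.6 deg) = 0.7205677
el = arccos(0.7205677) = 43.8986 deg
(Earth-central angle = 90 - nadir - el = 36.5014 deg)

43.8986 degrees


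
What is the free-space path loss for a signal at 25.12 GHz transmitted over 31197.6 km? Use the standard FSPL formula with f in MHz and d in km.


f = 25.12 GHz = 25120.0000 MHz
d = 31197.6 km
FSPL = 32.44 + 20*log10(25120.0000) + 20*log10(31197.6)
FSPL = 32.44 + 88.0004 + 89.8824
FSPL = 210.3228 dB

210.3228 dB


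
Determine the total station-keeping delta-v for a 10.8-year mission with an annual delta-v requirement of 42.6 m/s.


dV = rate * years = 42.6 * 10.8
dV = 460.0800 m/s

460.0800 m/s


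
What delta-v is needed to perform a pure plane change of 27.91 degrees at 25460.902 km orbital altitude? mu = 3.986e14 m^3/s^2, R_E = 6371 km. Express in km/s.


r = 31831.9020 km = 3.1831902e+07 m
V = sqrt(mu/r) = 3538.6479 m/s
di = 27.91 deg = 0.4871214 rad
dV = 2*V*sin(di/2) = 2*3538.6479*sin(0.2435607)
dV = 1706.7589 m/s = 1.7068 km/s

1.7068 km/s


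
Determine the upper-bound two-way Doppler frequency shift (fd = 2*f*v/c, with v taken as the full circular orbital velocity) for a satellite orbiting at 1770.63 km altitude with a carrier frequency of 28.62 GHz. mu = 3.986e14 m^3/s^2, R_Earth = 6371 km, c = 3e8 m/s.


r = 8.14163e+06 m
v = sqrt(mu/r) = 6997.0176 m/s (worst-case radial velocity)
f = 28.62 GHz = 2.862e+10 Hz
fd = 2*f*v/c = 2*2.862e+10*6997.0176/3.0e+08
fd = 1.335031e+06 Hz

1.3350e+06 Hz


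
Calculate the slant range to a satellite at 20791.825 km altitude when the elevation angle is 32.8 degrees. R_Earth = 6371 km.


h = 20791.825 km, el = 32.8 deg
d = -R_E*sin(el) + sqrt((R_E*sin(el))^2 + 2*R_E*h + h^2)
d = -6371.0000*sin(0.572468) + sqrt((6371.0000*0.5417082)^2 + 2*6371.0000*20791.825 + 20791.825^2)
d = 23178.4665 km

23178.4665 km


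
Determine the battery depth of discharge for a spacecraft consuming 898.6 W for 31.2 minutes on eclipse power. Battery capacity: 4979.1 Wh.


E_used = P * t / 60 = 898.6 * 31.2 / 60 = 467.2720 Wh
DOD = E_used / E_total * 100 = 467.2720 / 4979.1 * 100
DOD = 9.3847 %

9.3847 %


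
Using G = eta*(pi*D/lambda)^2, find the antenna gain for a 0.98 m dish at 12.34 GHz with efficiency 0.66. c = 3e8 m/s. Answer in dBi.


lambda = c/f = 3e8 / 1.234e+10 = 0.02431118 m
G = eta*(pi*D/lambda)^2 = 0.66*(pi*0.98/0.02431118)^2
G = 10584.8240 (linear)
G = 10*log10(10584.8240) = 40.2468 dBi

40.2468 dBi


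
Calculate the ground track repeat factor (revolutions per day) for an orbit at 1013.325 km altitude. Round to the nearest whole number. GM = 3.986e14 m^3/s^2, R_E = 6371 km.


r = 7.384325e+06 m
T = 2*pi*sqrt(r^3/mu) = 6315.0592 s = 105.2510 min
revs/day = 1440 / 105.2510 = 13.6816
Rounded: 14 revolutions per day

14 revolutions per day


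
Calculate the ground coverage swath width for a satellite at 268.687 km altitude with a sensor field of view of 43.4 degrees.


FOV = 43.4 deg = 0.7574729 rad
swath = 2 * alt * tan(FOV/2) = 2 * 268.687 * tan(0.3787364)
swath = 2 * 268.687 * 0.3979483
swath = 213.8471 km

213.8471 km


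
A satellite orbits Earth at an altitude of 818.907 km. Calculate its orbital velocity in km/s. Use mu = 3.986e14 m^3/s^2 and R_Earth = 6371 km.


r = R_E + alt = 6371.0 + 818.907 = 7189.9070 km = 7.189907e+06 m
v = sqrt(mu/r) = sqrt(3.986e14 / 7.189907e+06) = 7445.7253 m/s = 7.4457 km/s

7.4457 km/s


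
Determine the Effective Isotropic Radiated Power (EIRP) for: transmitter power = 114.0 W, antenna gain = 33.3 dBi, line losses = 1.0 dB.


Pt = 114.0 W = 20.5690 dBW
EIRP = Pt_dBW + Gt - losses = 20.5690 + 33.3 - 1.0 = 52.8690 dBW

52.8690 dBW


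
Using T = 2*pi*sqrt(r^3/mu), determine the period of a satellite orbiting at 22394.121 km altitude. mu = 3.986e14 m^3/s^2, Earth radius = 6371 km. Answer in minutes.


r = 28765.1210 km = 2.8765121e+07 m
T = 2*pi*sqrt(r^3/mu) = 2*pi*sqrt(2.3801187e+22 / 3.986e14)
T = 48552.3806 s = 809.2063 min

809.2063 minutes


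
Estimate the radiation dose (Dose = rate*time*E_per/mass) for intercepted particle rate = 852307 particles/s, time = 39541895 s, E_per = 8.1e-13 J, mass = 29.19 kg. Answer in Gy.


Total energy deposited = rate * time * E_per
  = 852307 * 39541895 * 8.1e-13 = 27.2985 J
Dose = E_total / mass = 27.2985 / 29.19
Dose = 0.9351999 Gy

0.9352 Gy


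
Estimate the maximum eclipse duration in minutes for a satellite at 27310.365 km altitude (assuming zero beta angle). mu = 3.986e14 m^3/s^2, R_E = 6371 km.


r = 33681.3650 km
T = 1025.2847 min
Eclipse fraction = arcsin(R_E/r)/pi = arcsin(6371.0000/33681.3650)/pi
= arcsin(0.189155)/pi = 0.06057488
Eclipse duration = 0.06057488 * 1025.2847 = 62.1065 min

62.1065 minutes


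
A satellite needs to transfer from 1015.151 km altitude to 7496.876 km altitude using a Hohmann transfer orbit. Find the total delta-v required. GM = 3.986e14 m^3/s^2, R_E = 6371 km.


r1 = 7386.1510 km = 7.386151e+06 m
r2 = 13867.8760 km = 1.3867876e+07 m
dv1 = sqrt(mu/r1)*(sqrt(2*r2/(r1+r2)) - 1) = 1045.7272 m/s
dv2 = sqrt(mu/r2)*(1 - sqrt(2*r1/(r1+r2))) = 891.6361 m/s
total dv = |dv1| + |dv2| = 1045.7272 + 891.6361 = 1937.3633 m/s = 1.9374 km/s

1.9374 km/s


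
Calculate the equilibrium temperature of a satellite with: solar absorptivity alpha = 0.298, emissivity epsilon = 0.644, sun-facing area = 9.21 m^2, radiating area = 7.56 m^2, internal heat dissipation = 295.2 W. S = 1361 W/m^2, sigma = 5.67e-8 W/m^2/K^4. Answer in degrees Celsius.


Numerator = alpha*S*A_sun + Q_int = 0.298*1361*9.21 + 295.2 = 4030.5734 W
Denominator = eps*sigma*A_rad = 0.644*5.67e-8*7.56 = 2.7605189e-07 W/K^4
T^4 = 1.4600782e+10 K^4
T = 347.6114 K = 74.4614 C

74.4614 degrees Celsius


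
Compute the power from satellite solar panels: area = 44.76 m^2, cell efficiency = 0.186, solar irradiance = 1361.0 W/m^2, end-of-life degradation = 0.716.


P = area * eta * S * degradation
P = 44.76 * 0.186 * 1361.0 * 0.716
P = 8112.8635 W

8112.8635 W


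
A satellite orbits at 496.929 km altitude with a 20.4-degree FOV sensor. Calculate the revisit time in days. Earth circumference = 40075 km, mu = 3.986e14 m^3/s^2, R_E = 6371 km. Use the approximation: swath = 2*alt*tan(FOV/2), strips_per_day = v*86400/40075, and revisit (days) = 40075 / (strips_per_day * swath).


swath = 2*496.929*tan(0.1780236) = 178.8233 km
v = sqrt(mu/r) = 7618.2593 m/s = 7.6183 km/s
strips/day = v*86400/40075 = 7.6183*86400/40075 = 16.4246
coverage/day = strips * swath = 16.4246 * 178.8233 = 2937.1087 km
revisit = 40075 / 2937.1087 = 13.6444 days

13.6444 days


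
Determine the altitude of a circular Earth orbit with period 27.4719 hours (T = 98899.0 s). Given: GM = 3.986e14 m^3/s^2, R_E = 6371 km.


T = 98899.0 s
r = (mu*T^2/(4*pi^2))^(1/3) = (3.986e14 * 98899.0^2 / (4*pi^2))^(1/3)
r = 4.6222538e+07 m = 46222.5378 km
alt = r - R_E = 46222.5378 - 6371 = 39851.5378 km

39851.5378 km


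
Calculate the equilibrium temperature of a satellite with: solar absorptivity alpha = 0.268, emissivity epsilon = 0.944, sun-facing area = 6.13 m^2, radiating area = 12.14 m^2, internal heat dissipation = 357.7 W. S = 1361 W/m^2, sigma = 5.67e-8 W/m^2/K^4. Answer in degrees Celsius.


Numerator = alpha*S*A_sun + Q_int = 0.268*1361*6.13 + 357.7 = 2593.6052 W
Denominator = eps*sigma*A_rad = 0.944*5.67e-8*12.14 = 6.4979107e-07 W/K^4
T^4 = 3.9914449e+09 K^4
T = 251.3521 K = -21.7979 C

-21.7979 degrees Celsius


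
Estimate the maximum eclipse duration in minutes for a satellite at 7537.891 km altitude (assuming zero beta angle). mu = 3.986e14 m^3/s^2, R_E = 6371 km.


r = 13908.8910 km
T = 272.0813 min
Eclipse fraction = arcsin(R_E/r)/pi = arcsin(6371.0000/13908.8910)/pi
= arcsin(0.4580523)/pi = 0.1514528
Eclipse duration = 0.1514528 * 272.0813 = 41.2075 min

41.2075 minutes


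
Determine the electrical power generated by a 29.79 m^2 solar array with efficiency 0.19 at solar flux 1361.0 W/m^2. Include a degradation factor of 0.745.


P = area * eta * S * degradation
P = 29.79 * 0.19 * 1361.0 * 0.745
P = 5739.0301 W

5739.0301 W


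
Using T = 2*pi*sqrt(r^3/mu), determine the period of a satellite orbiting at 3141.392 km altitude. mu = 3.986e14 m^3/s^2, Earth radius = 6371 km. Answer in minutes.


r = 9512.3920 km = 9.512392e+06 m
T = 2*pi*sqrt(r^3/mu) = 2*pi*sqrt(8.6073451e+20 / 3.986e14)
T = 9233.0637 s = 153.8844 min

153.8844 minutes


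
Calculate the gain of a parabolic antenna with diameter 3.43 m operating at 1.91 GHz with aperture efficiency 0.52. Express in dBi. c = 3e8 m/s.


lambda = c/f = 3e8 / 1.91e+09 = 0.1570681 m
G = eta*(pi*D/lambda)^2 = 0.52*(pi*3.43/0.1570681)^2
G = 2447.4597 (linear)
G = 10*log10(2447.4597) = 33.8872 dBi

33.8872 dBi


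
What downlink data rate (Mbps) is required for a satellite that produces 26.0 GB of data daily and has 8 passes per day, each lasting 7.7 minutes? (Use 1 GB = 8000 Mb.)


total contact time = 8 * 7.7 * 60 = 3696.0000 s
data = 26.0 GB = 208000.0000 Mb
rate = 208000.0000 / 3696.0000 = 56.2771 Mbps

56.2771 Mbps


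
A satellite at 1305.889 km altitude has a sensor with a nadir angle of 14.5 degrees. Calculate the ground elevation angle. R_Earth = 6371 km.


r = R_E + alt = 7676.8890 km
Law of sines in the satellite / Earth-center / ground-point triangle:
  sin(nadir)/R_E = sin(90 + el)/r  =>  cos(el) = (r/R_E)*sin(nadir)
cos(el) = (7676.8890 / 6371.0000) * sin(14.5 deg) = 0.3017014
el = arccos(0.3017014) = 72.4402 deg
(Earth-central angle = 90 - nadir - el = 3.0598 deg)

72.4402 degrees


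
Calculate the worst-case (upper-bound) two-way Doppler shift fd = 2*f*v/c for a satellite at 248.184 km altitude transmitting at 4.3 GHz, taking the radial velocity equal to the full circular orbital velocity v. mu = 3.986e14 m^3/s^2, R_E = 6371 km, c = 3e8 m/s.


r = 6.619184e+06 m
v = sqrt(mu/r) = 7760.0840 m/s (worst-case radial velocity)
f = 4.3 GHz = 4.3e+09 Hz
fd = 2*f*v/c = 2*4.3e+09*7760.0840/3.0e+08
fd = 222455.7403 Hz

222455.7403 Hz


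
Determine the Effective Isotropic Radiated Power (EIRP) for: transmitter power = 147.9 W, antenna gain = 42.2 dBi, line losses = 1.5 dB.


Pt = 147.9 W = 21.6997 dBW
EIRP = Pt_dBW + Gt - losses = 21.6997 + 42.2 - 1.5 = 62.3997 dBW

62.3997 dBW


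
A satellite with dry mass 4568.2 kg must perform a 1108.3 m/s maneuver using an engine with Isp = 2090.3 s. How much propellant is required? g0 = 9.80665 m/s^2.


ve = Isp * g0 = 2090.3 * 9.80665 = 20498.840495 m/s
mass ratio = exp(dv/ve) = exp(1108.3/20498.840495) = 1.05555477
m_prop = m_dry * (mr - 1) = 4568.2 * (1.05555477 - 1)
m_prop = 253.7853 kg

253.7853 kg


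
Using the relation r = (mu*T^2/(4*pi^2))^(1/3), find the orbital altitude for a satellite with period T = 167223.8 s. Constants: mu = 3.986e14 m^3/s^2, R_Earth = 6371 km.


T = 167223.8 s
r = (mu*T^2/(4*pi^2))^(1/3) = (3.986e14 * 167223.8^2 / (4*pi^2))^(1/3)
r = 6.5603133e+07 m = 65603.1326 km
alt = r - R_E = 65603.1326 - 6371 = 59232.1326 km

59232.1326 km


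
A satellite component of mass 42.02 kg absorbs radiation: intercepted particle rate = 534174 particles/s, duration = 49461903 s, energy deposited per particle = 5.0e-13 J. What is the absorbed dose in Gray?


Total energy deposited = rate * time * E_per
  = 534174 * 49461903 * 5.0e-13 = 13.2106 J
Dose = E_total / mass = 13.2106 / 42.02
Dose = 0.3143891 Gy

0.3144 Gy


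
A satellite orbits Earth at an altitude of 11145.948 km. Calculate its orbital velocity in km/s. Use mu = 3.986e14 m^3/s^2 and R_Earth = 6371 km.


r = R_E + alt = 6371.0 + 11145.948 = 17516.9480 km = 1.7516948e+07 m
v = sqrt(mu/r) = sqrt(3.986e14 / 1.7516948e+07) = 4770.2312 m/s = 4.7702 km/s

4.7702 km/s


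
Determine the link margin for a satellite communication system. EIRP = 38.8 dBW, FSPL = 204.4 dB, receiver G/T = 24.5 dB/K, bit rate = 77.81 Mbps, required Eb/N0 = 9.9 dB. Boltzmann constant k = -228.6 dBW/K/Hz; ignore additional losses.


C/N0 = EIRP - FSPL + G/T - k = 38.8 - 204.4 + 24.5 - (-228.6)
C/N0 = 87.5000 dB-Hz
R_b = 77.81 Mbps = 7.781e+07 bps -> 10*log10(R_b) = 78.9104 dB-Hz
Eb/N0 = C/N0 - 10*log10(R_b) = 87.5000 - 78.9104 = 8.5896 dB
Margin = Eb/N0 - Eb/N0_req = 8.5896 - 9.9 = -1.3104 dB (negative margin: link does not close)

-1.3104 dB


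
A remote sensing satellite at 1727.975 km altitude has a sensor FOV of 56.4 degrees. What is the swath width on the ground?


FOV = 56.4 deg = 0.9843657 rad
swath = 2 * alt * tan(FOV/2) = 2 * 1727.975 * tan(0.4921828)
swath = 2 * 1727.975 * 0.5361953
swath = 1853.0641 km

1853.0641 km


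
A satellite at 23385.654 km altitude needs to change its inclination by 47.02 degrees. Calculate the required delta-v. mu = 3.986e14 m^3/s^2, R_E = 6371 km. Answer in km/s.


r = 29756.6540 km = 2.9756654e+07 m
V = sqrt(mu/r) = 3659.9622 m/s
di = 47.02 deg = 0.8206538 rad
dV = 2*V*sin(di/2) = 2*3659.9622*sin(0.4103269)
dV = 2919.9846 m/s = 2.9200 km/s

2.9200 km/s


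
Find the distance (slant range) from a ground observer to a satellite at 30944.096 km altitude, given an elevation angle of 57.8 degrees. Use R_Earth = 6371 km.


h = 30944.096 km, el = 57.8 deg
d = -R_E*sin(el) + sqrt((R_E*sin(el))^2 + 2*R_E*h + h^2)
d = -6371.0000*sin(1.0088) + sqrt((6371.0000*0.8461932)^2 + 2*6371.0000*30944.096 + 30944.096^2)
d = 31769.2407 km

31769.2407 km


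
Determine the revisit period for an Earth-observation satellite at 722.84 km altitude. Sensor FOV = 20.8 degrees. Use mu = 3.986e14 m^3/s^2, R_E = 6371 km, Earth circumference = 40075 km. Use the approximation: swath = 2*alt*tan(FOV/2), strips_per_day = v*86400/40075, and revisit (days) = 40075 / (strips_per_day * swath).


swath = 2*722.84*tan(0.1815142) = 265.3319 km
v = sqrt(mu/r) = 7495.9720 m/s = 7.4960 km/s
strips/day = v*86400/40075 = 7.4960*86400/40075 = 16.1610
coverage/day = strips * swath = 16.1610 * 265.3319 = 4288.0287 km
revisit = 40075 / 4288.0287 = 9.3458 days

9.3458 days


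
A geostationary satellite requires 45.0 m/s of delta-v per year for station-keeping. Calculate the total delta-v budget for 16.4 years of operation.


dV = rate * years = 45.0 * 16.4
dV = 738.0000 m/s

738.0000 m/s


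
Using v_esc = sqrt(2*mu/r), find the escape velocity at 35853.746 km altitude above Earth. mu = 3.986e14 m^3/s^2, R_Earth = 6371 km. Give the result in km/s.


r = 6371.0 + 35853.746 = 42224.7460 km = 4.2224746e+07 m
v_esc = sqrt(2*mu/r) = sqrt(2*3.986e14 / 4.2224746e+07)
v_esc = 4345.1035 m/s = 4.3451 km/s

4.3451 km/s


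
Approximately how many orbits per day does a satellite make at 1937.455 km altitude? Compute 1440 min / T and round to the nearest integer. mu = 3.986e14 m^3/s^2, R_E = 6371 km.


r = 8.308455e+06 m
T = 2*pi*sqrt(r^3/mu) = 7536.8805 s = 125.6147 min
revs/day = 1440 / 125.6147 = 11.4636
Rounded: 11 revolutions per day

11 revolutions per day


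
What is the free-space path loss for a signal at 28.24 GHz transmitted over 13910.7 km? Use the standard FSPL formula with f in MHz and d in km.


f = 28.24 GHz = 28240.0000 MHz
d = 13910.7 km
FSPL = 32.44 + 20*log10(28240.0000) + 20*log10(13910.7)
FSPL = 32.44 + 89.0173 + 82.8670
FSPL = 204.3243 dB

204.3243 dB


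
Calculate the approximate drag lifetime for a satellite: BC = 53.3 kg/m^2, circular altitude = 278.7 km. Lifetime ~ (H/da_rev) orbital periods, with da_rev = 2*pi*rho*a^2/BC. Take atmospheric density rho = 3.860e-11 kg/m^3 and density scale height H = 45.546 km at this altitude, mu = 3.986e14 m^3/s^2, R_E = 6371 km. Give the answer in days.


a = R_E + alt = 6649.7000 km = 6.6497e+06 m
da_rev = 2*pi*rho*a^2/BC = 2*pi*3.860e-11*(6.6497e+06)^2/53.3 = 201.207456 m per revolution
N = H/da_rev = 45546.0000 m / 201.207456 m = 226.3634 revolutions
P = 2*pi*sqrt(a^3/mu) = 5396.5263 s
lifetime = N*P = 226.3634 * 5396.5263 = 1.2215759e+06 s = 14.1386 days

14.1386 days


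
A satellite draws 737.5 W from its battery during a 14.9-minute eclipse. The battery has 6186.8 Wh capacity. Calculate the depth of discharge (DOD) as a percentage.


E_used = P * t / 60 = 737.5 * 14.9 / 60 = 183.1458 Wh
DOD = E_used / E_total * 100 = 183.1458 / 6186.8 * 100
DOD = 2.9603 %

2.9603 %


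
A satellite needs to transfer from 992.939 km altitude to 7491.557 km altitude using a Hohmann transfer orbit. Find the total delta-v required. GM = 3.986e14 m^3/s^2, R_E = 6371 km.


r1 = 7363.9390 km = 7.363939e+06 m
r2 = 13862.5570 km = 1.3862557e+07 m
dv1 = sqrt(mu/r1)*(sqrt(2*r2/(r1+r2)) - 1) = 1051.1388 m/s
dv2 = sqrt(mu/r2)*(1 - sqrt(2*r1/(r1+r2))) = 895.6403 m/s
total dv = |dv1| + |dv2| = 1051.1388 + 895.6403 = 1946.7791 m/s = 1.9468 km/s

1.9468 km/s


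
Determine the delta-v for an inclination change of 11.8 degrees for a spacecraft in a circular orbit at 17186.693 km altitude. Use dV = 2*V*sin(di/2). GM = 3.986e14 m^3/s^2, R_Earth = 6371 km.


r = 23557.6930 km = 2.3557693e+07 m
V = sqrt(mu/r) = 4113.4125 m/s
di = 11.8 deg = 0.2059489 rad
dV = 2*V*sin(di/2) = 2*4113.4125*sin(0.1029744)
dV = 845.6562 m/s = 0.8456562 km/s

0.8457 km/s


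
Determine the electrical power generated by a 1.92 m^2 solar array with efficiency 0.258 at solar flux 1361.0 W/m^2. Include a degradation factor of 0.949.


P = area * eta * S * degradation
P = 1.92 * 0.258 * 1361.0 * 0.949
P = 639.8015 W

639.8015 W


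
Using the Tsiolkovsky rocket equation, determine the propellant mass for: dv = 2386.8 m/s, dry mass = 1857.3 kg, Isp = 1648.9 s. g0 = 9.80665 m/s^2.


ve = Isp * g0 = 1648.9 * 9.80665 = 16170.185185 m/s
mass ratio = exp(dv/ve) = exp(2386.8/16170.185185) = 1.15905497
m_prop = m_dry * (mr - 1) = 1857.3 * (1.15905497 - 1)
m_prop = 295.4128 kg

295.4128 kg


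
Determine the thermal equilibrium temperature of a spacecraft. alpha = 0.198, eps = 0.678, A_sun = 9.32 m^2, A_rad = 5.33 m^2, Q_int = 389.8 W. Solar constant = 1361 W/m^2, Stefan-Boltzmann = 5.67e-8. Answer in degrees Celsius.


Numerator = alpha*S*A_sun + Q_int = 0.198*1361*9.32 + 389.8 = 2901.3350 W
Denominator = eps*sigma*A_rad = 0.678*5.67e-8*5.33 = 2.0489906e-07 W/K^4
T^4 = 1.4159826e+10 K^4
T = 344.9566 K = 71.8066 C

71.8066 degrees Celsius


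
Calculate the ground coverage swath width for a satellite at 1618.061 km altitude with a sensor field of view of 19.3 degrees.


FOV = 19.3 deg = 0.3368485 rad
swath = 2 * alt * tan(FOV/2) = 2 * 1618.061 * tan(0.1684243)
swath = 2 * 1618.061 * 0.1700351
swath = 550.2543 km

550.2543 km


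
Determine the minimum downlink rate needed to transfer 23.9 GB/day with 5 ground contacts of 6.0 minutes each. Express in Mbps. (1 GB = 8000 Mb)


total contact time = 5 * 6.0 * 60 = 1800.0000 s
data = 23.9 GB = 191200.0000 Mb
rate = 191200.0000 / 1800.0000 = 106.2222 Mbps

106.2222 Mbps


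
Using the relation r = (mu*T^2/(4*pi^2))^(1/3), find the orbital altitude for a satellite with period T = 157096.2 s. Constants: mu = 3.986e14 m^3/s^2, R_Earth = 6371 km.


T = 157096.2 s
r = (mu*T^2/(4*pi^2))^(1/3) = (3.986e14 * 157096.2^2 / (4*pi^2))^(1/3)
r = 6.2926895e+07 m = 62926.8954 km
alt = r - R_E = 62926.8954 - 6371 = 56555.8954 km

56555.8954 km


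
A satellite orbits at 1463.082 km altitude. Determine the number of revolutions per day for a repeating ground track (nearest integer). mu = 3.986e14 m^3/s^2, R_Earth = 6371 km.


r = 7.834082e+06 m
T = 2*pi*sqrt(r^3/mu) = 6900.7039 s = 115.0117 min
revs/day = 1440 / 115.0117 = 12.5205
Rounded: 13 revolutions per day

13 revolutions per day


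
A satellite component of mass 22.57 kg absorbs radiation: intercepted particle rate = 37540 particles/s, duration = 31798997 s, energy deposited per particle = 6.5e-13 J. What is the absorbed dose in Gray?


Total energy deposited = rate * time * E_per
  = 37540 * 31798997 * 6.5e-13 = 0.7759273 J
Dose = E_total / mass = 0.7759273 / 22.57
Dose = 0.0343787 Gy

0.0344 Gy


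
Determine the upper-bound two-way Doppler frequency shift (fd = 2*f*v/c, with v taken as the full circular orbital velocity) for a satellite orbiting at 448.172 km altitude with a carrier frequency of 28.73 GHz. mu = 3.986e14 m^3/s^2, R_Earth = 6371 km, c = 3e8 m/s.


r = 6.819172e+06 m
v = sqrt(mu/r) = 7645.4460 m/s (worst-case radial velocity)
f = 28.73 GHz = 2.873e+10 Hz
fd = 2*f*v/c = 2*2.873e+10*7645.4460/3.0e+08
fd = 1.4643578e+06 Hz

1.4644e+06 Hz


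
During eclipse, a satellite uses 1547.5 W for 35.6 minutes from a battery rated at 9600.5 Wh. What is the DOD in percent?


E_used = P * t / 60 = 1547.5 * 35.6 / 60 = 918.1833 Wh
DOD = E_used / E_total * 100 = 918.1833 / 9600.5 * 100
DOD = 9.5639 %

9.5639 %


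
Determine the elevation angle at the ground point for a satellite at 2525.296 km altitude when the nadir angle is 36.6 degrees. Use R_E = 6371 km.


r = R_E + alt = 8896.2960 km
Law of sines in the satellite / Earth-center / ground-point triangle:
  sin(nadir)/R_E = sin(90 + el)/r  =>  cos(el) = (r/R_E)*sin(nadir)
cos(el) = (8896.2960 / 6371.0000) * sin(36.6 deg) = 0.8325527
el = arccos(0.8325527) = 33.6381 deg
(Earth-central angle = 90 - nadir - el = 19.7619 deg)

33.6381 degrees


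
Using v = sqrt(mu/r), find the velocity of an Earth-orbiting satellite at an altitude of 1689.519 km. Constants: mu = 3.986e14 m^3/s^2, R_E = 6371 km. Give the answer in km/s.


r = R_E + alt = 6371.0 + 1689.519 = 8060.5190 km = 8.060519e+06 m
v = sqrt(mu/r) = sqrt(3.986e14 / 8.060519e+06) = 7032.1341 m/s = 7.0321 km/s

7.0321 km/s


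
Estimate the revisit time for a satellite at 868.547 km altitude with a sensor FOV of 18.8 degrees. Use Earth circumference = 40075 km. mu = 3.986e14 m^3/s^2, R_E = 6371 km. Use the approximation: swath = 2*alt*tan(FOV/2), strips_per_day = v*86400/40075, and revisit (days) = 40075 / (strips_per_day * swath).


swath = 2*868.547*tan(0.1640609) = 287.5740 km
v = sqrt(mu/r) = 7420.1546 m/s = 7.4202 km/s
strips/day = v*86400/40075 = 7.4202*86400/40075 = 15.9975
coverage/day = strips * swath = 15.9975 * 287.5740 = 4600.4769 km
revisit = 40075 / 4600.4769 = 8.7111 days

8.7111 days


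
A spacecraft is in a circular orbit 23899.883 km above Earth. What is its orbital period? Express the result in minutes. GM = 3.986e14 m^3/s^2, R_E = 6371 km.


r = 30270.8830 km = 3.0270883e+07 m
T = 2*pi*sqrt(r^3/mu) = 2*pi*sqrt(2.7738008e+22 / 3.986e14)
T = 52414.1872 s = 873.5698 min

873.5698 minutes


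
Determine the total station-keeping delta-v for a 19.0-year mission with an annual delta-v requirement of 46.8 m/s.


dV = rate * years = 46.8 * 19.0
dV = 889.2000 m/s

889.2000 m/s


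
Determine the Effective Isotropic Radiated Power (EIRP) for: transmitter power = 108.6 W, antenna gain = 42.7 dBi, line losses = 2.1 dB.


Pt = 108.6 W = 20.3583 dBW
EIRP = Pt_dBW + Gt - losses = 20.3583 + 42.7 - 2.1 = 60.9583 dBW

60.9583 dBW


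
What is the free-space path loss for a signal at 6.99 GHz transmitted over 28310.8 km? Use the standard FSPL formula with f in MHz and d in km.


f = 6.99 GHz = 6990.0000 MHz
d = 28310.8 km
FSPL = 32.44 + 20*log10(6990.0000) + 20*log10(28310.8)
FSPL = 32.44 + 76.8895 + 89.0390
FSPL = 198.3686 dB

198.3686 dB


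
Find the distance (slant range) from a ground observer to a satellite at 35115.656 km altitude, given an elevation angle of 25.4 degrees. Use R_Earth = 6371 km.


h = 35115.656 km, el = 25.4 deg
d = -R_E*sin(el) + sqrt((R_E*sin(el))^2 + 2*R_E*h + h^2)
d = -6371.0000*sin(0.4433136) + sqrt((6371.0000*0.4289351)^2 + 2*6371.0000*35115.656 + 35115.656^2)
d = 38352.7856 km

38352.7856 km


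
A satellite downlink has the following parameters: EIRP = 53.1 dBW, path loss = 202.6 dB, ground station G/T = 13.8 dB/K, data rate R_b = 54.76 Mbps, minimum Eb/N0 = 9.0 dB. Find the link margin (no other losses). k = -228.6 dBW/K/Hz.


C/N0 = EIRP - FSPL + G/T - k = 53.1 - 202.6 + 13.8 - (-228.6)
C/N0 = 92.9000 dB-Hz
R_b = 54.76 Mbps = 5.476e+07 bps -> 10*log10(R_b) = 77.3846 dB-Hz
Eb/N0 = C/N0 - 10*log10(R_b) = 92.9000 - 77.3846 = 15.5154 dB
Margin = Eb/N0 - Eb/N0_req = 15.5154 - 9.0 = 6.5154 dB (link closes)

6.5154 dB


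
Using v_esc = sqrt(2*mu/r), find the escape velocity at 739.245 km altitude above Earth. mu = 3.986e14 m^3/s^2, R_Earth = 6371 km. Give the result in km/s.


r = 6371.0 + 739.245 = 7110.2450 km = 7.110245e+06 m
v_esc = sqrt(2*mu/r) = sqrt(2*3.986e14 / 7.110245e+06)
v_esc = 10588.6687 m/s = 10.5887 km/s

10.5887 km/s


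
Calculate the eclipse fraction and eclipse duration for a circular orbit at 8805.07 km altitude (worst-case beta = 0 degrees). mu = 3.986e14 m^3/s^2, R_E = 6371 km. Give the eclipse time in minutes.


r = 15176.0700 km
T = 310.0980 min
Eclipse fraction = arcsin(R_E/r)/pi = arcsin(6371.0000/15176.0700)/pi
= arcsin(0.4198057)/pi = 0.1379018
Eclipse duration = 0.1379018 * 310.0980 = 42.7631 min

42.7631 minutes


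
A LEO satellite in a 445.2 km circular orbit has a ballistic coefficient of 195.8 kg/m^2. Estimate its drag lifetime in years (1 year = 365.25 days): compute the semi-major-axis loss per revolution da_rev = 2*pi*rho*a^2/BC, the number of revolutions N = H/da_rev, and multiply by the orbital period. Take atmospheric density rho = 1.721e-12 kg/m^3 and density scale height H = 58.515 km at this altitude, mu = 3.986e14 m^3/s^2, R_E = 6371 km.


a = R_E + alt = 6816.2000 km = 6.8162e+06 m
da_rev = 2*pi*rho*a^2/BC = 2*pi*1.721e-12*(6.8162e+06)^2/195.8 = 2.565858 m per revolution
N = H/da_rev = 58515.0000 m / 2.565858 m = 22805.2327 revolutions
P = 2*pi*sqrt(a^3/mu) = 5600.4730 s
lifetime = N*P = 22805.2327 * 5600.4730 = 1.2772009e+08 s = 1478.2418 days
years = 1478.2418 / 365.25 = 4.0472 years

4.0472 years


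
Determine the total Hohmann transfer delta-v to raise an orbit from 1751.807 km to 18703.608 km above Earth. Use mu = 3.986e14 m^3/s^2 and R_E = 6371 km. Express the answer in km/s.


r1 = 8122.8070 km = 8.122807e+06 m
r2 = 25074.6080 km = 2.5074608e+07 m
dv1 = sqrt(mu/r1)*(sqrt(2*r2/(r1+r2)) - 1) = 1604.7287 m/s
dv2 = sqrt(mu/r2)*(1 - sqrt(2*r1/(r1+r2))) = 1197.9270 m/s
total dv = |dv1| + |dv2| = 1604.7287 + 1197.9270 = 2802.6557 m/s = 2.8027 km/s

2.8027 km/s


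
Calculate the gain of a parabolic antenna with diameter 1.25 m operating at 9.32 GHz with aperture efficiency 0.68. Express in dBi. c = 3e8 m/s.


lambda = c/f = 3e8 / 9.32e+09 = 0.03218884 m
G = eta*(pi*D/lambda)^2 = 0.68*(pi*1.25/0.03218884)^2
G = 10120.8736 (linear)
G = 10*log10(10120.8736) = 40.0522 dBi

40.0522 dBi


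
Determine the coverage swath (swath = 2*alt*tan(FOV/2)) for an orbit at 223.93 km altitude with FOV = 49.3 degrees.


FOV = 49.3 deg = 0.8604473 rad
swath = 2 * alt * tan(FOV/2) = 2 * 223.93 * tan(0.4302237)
swath = 2 * 223.93 * 0.4588918
swath = 205.5193 km

205.5193 km


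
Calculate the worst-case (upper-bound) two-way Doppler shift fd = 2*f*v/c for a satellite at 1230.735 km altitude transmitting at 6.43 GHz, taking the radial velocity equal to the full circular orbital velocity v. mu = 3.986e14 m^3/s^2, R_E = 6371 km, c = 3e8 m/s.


r = 7.601735e+06 m
v = sqrt(mu/r) = 7241.2290 m/s (worst-case radial velocity)
f = 6.43 GHz = 6.43e+09 Hz
fd = 2*f*v/c = 2*6.43e+09*7241.2290/3.0e+08
fd = 310407.3514 Hz

310407.3514 Hz


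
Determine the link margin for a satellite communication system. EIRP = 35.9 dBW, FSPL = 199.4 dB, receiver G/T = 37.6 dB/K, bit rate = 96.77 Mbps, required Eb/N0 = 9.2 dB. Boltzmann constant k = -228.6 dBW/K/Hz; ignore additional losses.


C/N0 = EIRP - FSPL + G/T - k = 35.9 - 199.4 + 37.6 - (-228.6)
C/N0 = 102.7000 dB-Hz
R_b = 96.77 Mbps = 9.677e+07 bps -> 10*log10(R_b) = 79.8574 dB-Hz
Eb/N0 = C/N0 - 10*log10(R_b) = 102.7000 - 79.8574 = 22.8426 dB
Margin = Eb/N0 - Eb/N0_req = 22.8426 - 9.2 = 13.6426 dB (link closes)

13.6426 dB


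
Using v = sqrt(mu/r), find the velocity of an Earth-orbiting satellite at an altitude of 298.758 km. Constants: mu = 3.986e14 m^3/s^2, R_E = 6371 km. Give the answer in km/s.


r = R_E + alt = 6371.0 + 298.758 = 6669.7580 km = 6.669758e+06 m
v = sqrt(mu/r) = sqrt(3.986e14 / 6.669758e+06) = 7730.6072 m/s = 7.7306 km/s

7.7306 km/s


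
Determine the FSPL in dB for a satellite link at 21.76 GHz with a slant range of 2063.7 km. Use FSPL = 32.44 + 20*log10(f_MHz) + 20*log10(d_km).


f = 21.76 GHz = 21760.0000 MHz
d = 2063.7 km
FSPL = 32.44 + 20*log10(21760.0000) + 20*log10(2063.7)
FSPL = 32.44 + 86.7532 + 66.2929
FSPL = 185.4861 dB

185.4861 dB


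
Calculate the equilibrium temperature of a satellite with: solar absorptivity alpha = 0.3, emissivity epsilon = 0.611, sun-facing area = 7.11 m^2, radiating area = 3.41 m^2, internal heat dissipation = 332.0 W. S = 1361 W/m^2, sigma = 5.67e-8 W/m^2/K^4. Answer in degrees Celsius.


Numerator = alpha*S*A_sun + Q_int = 0.3*1361*7.11 + 332.0 = 3235.0130 W
Denominator = eps*sigma*A_rad = 0.611*5.67e-8*3.41 = 1.1813502e-07 W/K^4
T^4 = 2.7384031e+10 K^4
T = 406.7938 K = 133.6438 C

133.6438 degrees Celsius


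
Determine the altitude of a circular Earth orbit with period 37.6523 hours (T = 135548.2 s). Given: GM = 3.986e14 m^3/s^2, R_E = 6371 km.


T = 135548.2 s
r = (mu*T^2/(4*pi^2))^(1/3) = (3.986e14 * 135548.2^2 / (4*pi^2))^(1/3)
r = 5.7032405e+07 m = 57032.4054 km
alt = r - R_E = 57032.4054 - 6371 = 50661.4054 km

50661.4054 km


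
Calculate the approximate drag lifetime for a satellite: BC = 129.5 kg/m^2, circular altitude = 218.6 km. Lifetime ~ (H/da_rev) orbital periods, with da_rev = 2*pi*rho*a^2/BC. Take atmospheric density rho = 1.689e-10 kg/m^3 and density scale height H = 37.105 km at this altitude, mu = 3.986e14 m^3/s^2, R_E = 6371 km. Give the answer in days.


a = R_E + alt = 6589.6000 km = 6.5896e+06 m
da_rev = 2*pi*rho*a^2/BC = 2*pi*1.689e-10*(6.5896e+06)^2/129.5 = 355.842532 m per revolution
N = H/da_rev = 37105.0000 m / 355.842532 m = 104.2737 revolutions
P = 2*pi*sqrt(a^3/mu) = 5323.5312 s
lifetime = N*P = 104.2737 * 5323.5312 = 555104.0311 s = 6.4248 days

6.4248 days


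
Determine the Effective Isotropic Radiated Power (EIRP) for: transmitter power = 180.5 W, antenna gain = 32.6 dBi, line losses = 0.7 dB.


Pt = 180.5 W = 22.5648 dBW
EIRP = Pt_dBW + Gt - losses = 22.5648 + 32.6 - 0.7 = 54.4648 dBW

54.4648 dBW


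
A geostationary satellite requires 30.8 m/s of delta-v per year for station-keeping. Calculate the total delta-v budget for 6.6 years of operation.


dV = rate * years = 30.8 * 6.6
dV = 203.2800 m/s

203.2800 m/s
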